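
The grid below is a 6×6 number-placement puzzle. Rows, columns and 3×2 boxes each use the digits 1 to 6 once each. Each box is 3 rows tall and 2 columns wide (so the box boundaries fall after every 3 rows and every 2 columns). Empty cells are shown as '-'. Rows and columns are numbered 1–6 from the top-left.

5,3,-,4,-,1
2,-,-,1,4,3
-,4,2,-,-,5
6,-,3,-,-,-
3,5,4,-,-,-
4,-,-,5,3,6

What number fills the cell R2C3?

R1C3 = 6: row 1 has {1,3,4,5}; col 3 has {2,3,4}; box has {1,2,4} → only 6 remains.
R1C5 = 2: row 1 has {1,3,4,5,6}; col 5 has {3,4}; box has {1,3,4,5} → only 2 remains.
R2C2 = 6: row 2 has {1,2,3,4}; col 2 has {3,4,5}; box has {2,3,4,5} → only 6 remains.
R2C3 = 5: row 2 has {1,2,3,4,6}; col 3 has {2,3,4,6}; box has {1,2,4,6} → only 5 remains.

5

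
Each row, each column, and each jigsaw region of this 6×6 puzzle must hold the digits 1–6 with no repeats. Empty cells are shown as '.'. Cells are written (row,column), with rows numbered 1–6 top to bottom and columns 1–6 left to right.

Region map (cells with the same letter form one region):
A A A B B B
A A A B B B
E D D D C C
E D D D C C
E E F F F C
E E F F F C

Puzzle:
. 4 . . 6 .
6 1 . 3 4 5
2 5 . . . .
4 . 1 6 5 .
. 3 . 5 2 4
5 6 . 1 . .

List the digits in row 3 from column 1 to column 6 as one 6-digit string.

253416

(1,1) = 3 (sole candidate).
(1,4) = 2 (sole candidate).
(1,6) = 1 (sole candidate).
(2,3) = 2 (sole candidate).
(3,4) = 4: row 3 has {2,5}; col 4 has {1,2,3,5,6}; region has {1,5,6} → only 4 remains.
(4,2) = 2 (sole candidate).
(4,6) = 3 (sole candidate).
(5,1) = 1 (sole candidate).
(5,3) = 6 (sole candidate).
(6,5) = 3 (sole candidate).
(6,6) = 2 (sole candidate).
(1,3) = 5 (sole candidate).
(3,3) = 3: row 3 has {2,4,5}; col 3 has {1,2,5,6}; region has {1,2,4,5,6} → only 3 remains.
(3,5) = 1: row 3 has {2,3,4,5}; col 5 has {2,3,4,5,6}; region has {2,3,4,5} → only 1 remains.
(3,6) = 6: row 3 has {1,2,3,4,5}; col 6 has {1,2,3,4,5}; region has {1,2,3,4,5} → only 6 remains.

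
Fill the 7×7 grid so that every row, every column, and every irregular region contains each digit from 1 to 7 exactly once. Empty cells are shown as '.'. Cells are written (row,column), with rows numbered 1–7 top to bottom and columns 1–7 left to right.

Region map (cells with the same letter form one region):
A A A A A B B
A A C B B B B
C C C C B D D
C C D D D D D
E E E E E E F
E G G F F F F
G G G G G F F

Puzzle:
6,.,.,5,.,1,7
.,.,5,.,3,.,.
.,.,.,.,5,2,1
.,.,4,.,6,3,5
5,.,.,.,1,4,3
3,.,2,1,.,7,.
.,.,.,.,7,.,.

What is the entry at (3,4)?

4

(1,3) = 3: row 1 has {1,5,6,7}; col 3 has {2,4,5}; region has {5,6} → only 3 remains.
(2,6) = 6: row 2 has {3,5}; col 6 has {1,2,3,4,7}; region has {1,3,5,7} → only 6 remains.
(4,4) = 7: row 4 has {3,4,5,6}; col 4 has {1,5}; region has {1,2,3,4,5,6} → only 7 remains.
(6,5) = 4: row 6 has {1,2,3,7}; col 5 has {1,3,5,6,7}; region has {1,3,7} → only 4 remains.
(6,7) = 6: row 6 has {1,2,3,4,7}; col 7 has {1,3,5,7}; region has {1,3,4,7} → only 6 remains.
(7,6) = 5: row 7 has {7}; col 6 has {1,2,3,4,6,7}; region has {1,3,4,6,7} → only 5 remains.
(7,7) = 2: row 7 has {5,7}; col 7 has {1,3,5,6,7}; region has {1,3,4,5,6,7} → only 2 remains.
(1,5) = 2: row 1 has {1,3,5,6,7}; col 5 has {1,3,4,5,6,7}; region has {3,5,6} → only 2 remains.
(2,7) = 4: row 2 has {3,5,6}; col 7 has {1,2,3,5,6,7}; region has {1,3,5,6,7} → only 4 remains.
(6,2) = 5: row 6 has {1,2,3,4,6,7}; col 2 has {}; region has {2,7} → only 5 remains.
(1,2) = 4: row 1 has {1,2,3,5,6,7}; col 2 has {5}; region has {2,3,5,6} → only 4 remains.
(2,4) = 2: row 2 has {3,4,5,6}; col 4 has {1,5,7}; region has {1,3,4,5,6,7} → only 2 remains.
(5,4) = 6: row 5 has {1,3,4,5}; col 4 has {1,2,5,7}; region has {1,3,4,5} → only 6 remains.
(5,3) = 7: row 5 has {1,3,4,5,6}; col 3 has {2,3,4,5}; region has {1,3,4,5,6} → only 7 remains.
(3,3) = 6: row 3 has {1,2,5}; col 3 has {2,3,4,5,7}; region has {5} → only 6 remains.
(5,2) = 2: row 5 has {1,3,4,5,6,7}; col 2 has {4,5}; region has {1,3,4,5,6,7} → only 2 remains.
(7,3) = 1: row 7 has {2,5,7}; col 3 has {2,3,4,5,6,7}; region has {2,5,7} → only 1 remains.
(4,2) = 1: row 4 has {3,4,5,6,7}; col 2 has {2,4,5}; region has {5,6} → only 1 remains.
(7,1) = 4: row 7 has {1,2,5,7}; col 1 has {3,5,6}; region has {1,2,5,7} → only 4 remains.
(7,4) = 3: row 7 has {1,2,4,5,7}; col 4 has {1,2,5,6,7}; region has {1,2,4,5,7} → only 3 remains.
(2,2) = 7: row 2 has {2,3,4,5,6}; col 2 has {1,2,4,5}; region has {2,3,4,5,6} → only 7 remains.
(3,1) = 7: row 3 has {1,2,5,6}; col 1 has {3,4,5,6}; region has {1,5,6} → only 7 remains.
(3,2) = 3: row 3 has {1,2,5,6,7}; col 2 has {1,2,4,5,7}; region has {1,5,6,7} → only 3 remains.
(3,4) = 4: row 3 has {1,2,3,5,6,7}; col 4 has {1,2,3,5,6,7}; region has {1,3,5,6,7} → only 4 remains.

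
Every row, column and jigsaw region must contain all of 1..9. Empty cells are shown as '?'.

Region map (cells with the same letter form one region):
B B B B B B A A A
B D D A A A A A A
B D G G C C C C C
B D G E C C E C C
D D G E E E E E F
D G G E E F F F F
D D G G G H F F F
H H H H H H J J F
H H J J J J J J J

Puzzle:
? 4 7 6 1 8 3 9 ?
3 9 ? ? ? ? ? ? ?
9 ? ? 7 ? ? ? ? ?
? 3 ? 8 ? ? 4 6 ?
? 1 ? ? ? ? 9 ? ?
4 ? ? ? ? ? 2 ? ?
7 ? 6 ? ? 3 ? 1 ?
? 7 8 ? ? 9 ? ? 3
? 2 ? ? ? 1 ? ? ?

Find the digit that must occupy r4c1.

2

r3c2 = 6 (hidden single in row 3).
r8c8 = 2 (hidden single in row 8).
r8c1 = 1 (hidden single in column 1).
r5c1 = 8 (hidden single in column 1).
r7c2 = 5 (sole candidate).
r7c7 = 8 (sole candidate).
r2c3 = 2 (sole candidate).
r6c2 = 8 (sole candidate).
r9c1 = 6 (hidden single in column 1).
r8c7 = 6 (hidden single in row 8).
r1c9 = 2 (hidden single in region A).
r1c1 = 5 (sole candidate).
r4c1 = 2: row 4 has {3,4,6,8}; col 1 has {1,3,4,5,6,7,8,9}; region has {1,3,4,5,6,7,8,9} → only 2 remains.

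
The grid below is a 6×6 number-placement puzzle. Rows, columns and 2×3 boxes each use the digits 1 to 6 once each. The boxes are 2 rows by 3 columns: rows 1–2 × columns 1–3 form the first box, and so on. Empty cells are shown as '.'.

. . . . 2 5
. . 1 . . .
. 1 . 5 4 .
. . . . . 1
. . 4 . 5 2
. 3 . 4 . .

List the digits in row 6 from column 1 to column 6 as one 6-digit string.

235416

row 5, column 2 = 6: row 5 has {2,4,5}; col 2 has {1,3}; box has {3,4} → only 6 remains.
row 6, column 6 = 6: row 6 has {3,4}; col 6 has {1,2,5}; box has {2,4,5} → only 6 remains.
row 1, column 2 = 4: row 1 has {2,5}; col 2 has {1,3,6}; box has {1} → only 4 remains.
row 3, column 6 = 3: row 3 has {1,4,5}; col 6 has {1,2,5,6}; box has {1,4,5} → only 3 remains.
row 4, column 5 = 6: row 4 has {1}; col 5 has {2,4,5}; box has {1,3,4,5} → only 6 remains.
row 5, column 1 = 1: row 5 has {2,4,5,6}; col 1 has {}; box has {3,4,6} → only 1 remains.
row 5, column 4 = 3: row 5 has {1,2,4,5,6}; col 4 has {4,5}; box has {2,4,5,6} → only 3 remains.
row 6, column 5 = 1: row 6 has {3,4,6}; col 5 has {2,4,5,6}; box has {2,3,4,5,6} → only 1 remains.
row 2, column 4 = 6: row 2 has {1}; col 4 has {3,4,5}; box has {2,5} → only 6 remains.
row 2, column 5 = 3: row 2 has {1,6}; col 5 has {1,2,4,5,6}; box has {2,5,6} → only 3 remains.
row 2, column 6 = 4: row 2 has {1,3,6}; col 6 has {1,2,3,5,6}; box has {2,3,5,6} → only 4 remains.
row 4, column 4 = 2: row 4 has {1,6}; col 4 has {3,4,5,6}; box has {1,3,4,5,6} → only 2 remains.
row 1, column 4 = 1: row 1 has {2,4,5}; col 4 has {2,3,4,5,6}; box has {2,3,4,5,6} → only 1 remains.
row 4, column 2 = 5: row 4 has {1,2,6}; col 2 has {1,3,4,6}; box has {1} → only 5 remains.
row 4, column 3 = 3: row 4 has {1,2,5,6}; col 3 has {1,4}; box has {1,5} → only 3 remains.
row 1, column 3 = 6: row 1 has {1,2,4,5}; col 3 has {1,3,4}; box has {1,4} → only 6 remains.
row 2, column 2 = 2: row 2 has {1,3,4,6}; col 2 has {1,3,4,5,6}; box has {1,4,6} → only 2 remains.
row 3, column 3 = 2: row 3 has {1,3,4,5}; col 3 has {1,3,4,6}; box has {1,3,5} → only 2 remains.
row 4, column 1 = 4: row 4 has {1,2,3,5,6}; col 1 has {1}; box has {1,2,3,5} → only 4 remains.
row 6, column 3 = 5: row 6 has {1,3,4,6}; col 3 has {1,2,3,4,6}; box has {1,3,4,6} → only 5 remains.
row 1, column 1 = 3: row 1 has {1,2,4,5,6}; col 1 has {1,4}; box has {1,2,4,6} → only 3 remains.
row 2, column 1 = 5: row 2 has {1,2,3,4,6}; col 1 has {1,3,4}; box has {1,2,3,4,6} → only 5 remains.
row 3, column 1 = 6: row 3 has {1,2,3,4,5}; col 1 has {1,3,4,5}; box has {1,2,3,4,5} → only 6 remains.
row 6, column 1 = 2: row 6 has {1,3,4,5,6}; col 1 has {1,3,4,5,6}; box has {1,3,4,5,6} → only 2 remains.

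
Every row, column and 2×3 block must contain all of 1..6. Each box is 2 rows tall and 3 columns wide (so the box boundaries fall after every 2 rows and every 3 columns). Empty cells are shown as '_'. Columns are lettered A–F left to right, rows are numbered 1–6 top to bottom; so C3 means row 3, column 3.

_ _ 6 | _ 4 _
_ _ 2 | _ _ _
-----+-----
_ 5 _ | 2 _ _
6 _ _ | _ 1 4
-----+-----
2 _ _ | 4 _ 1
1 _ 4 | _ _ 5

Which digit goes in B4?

C4 = 3: row 4 has {1,4,6}; col 3 has {2,4,6}; box has {5,6} → only 3 remains.
D4 = 5: row 4 has {1,3,4,6}; col 4 has {2,4}; box has {1,2,4} → only 5 remains.
C5 = 5: row 5 has {1,2,4}; col 3 has {2,3,4,6}; box has {1,2,4} → only 5 remains.
A3 = 4: row 3 has {2,5}; col 1 has {1,2,6}; box has {3,5,6} → only 4 remains.
C3 = 1: row 3 has {2,4,5}; col 3 has {2,3,4,5,6}; box has {3,4,5,6} → only 1 remains.
B4 = 2: row 4 has {1,3,4,5,6}; col 2 has {5}; box has {1,3,4,5,6} → only 2 remains.

2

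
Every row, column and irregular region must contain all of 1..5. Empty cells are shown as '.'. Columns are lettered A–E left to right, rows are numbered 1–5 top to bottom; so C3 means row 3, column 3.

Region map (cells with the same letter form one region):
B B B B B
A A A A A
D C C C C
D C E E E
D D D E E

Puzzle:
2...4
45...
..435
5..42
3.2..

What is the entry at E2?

3

A3 = 1 (sole candidate).
B3 = 2 (sole candidate).
B4 = 1 (sole candidate).
C4 = 3 (sole candidate).
B5 = 4 (sole candidate).
E5 = 1 (sole candidate).
B1 = 3 (sole candidate).
C2 = 1 (sole candidate).
D2 = 2 (sole candidate).
E2 = 3: row 2 has {1,2,4,5}; col 5 has {1,2,4,5}; region has {1,2,4,5} → only 3 remains.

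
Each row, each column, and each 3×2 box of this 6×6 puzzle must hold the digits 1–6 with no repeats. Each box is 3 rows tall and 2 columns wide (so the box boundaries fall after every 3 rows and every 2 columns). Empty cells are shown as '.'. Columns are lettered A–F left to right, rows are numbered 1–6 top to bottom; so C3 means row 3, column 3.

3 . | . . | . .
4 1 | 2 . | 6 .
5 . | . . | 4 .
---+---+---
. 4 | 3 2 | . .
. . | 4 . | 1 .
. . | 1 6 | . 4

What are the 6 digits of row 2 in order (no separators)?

C3 = 6: row 3 has {4,5}; col 3 has {1,2,3,4}; box has {2} → only 6 remains.
E4 = 5: row 4 has {2,3,4}; col 5 has {1,4,6}; box has {1,4} → only 5 remains.
F4 = 6: row 4 has {2,3,4,5}; col 6 has {4}; box has {1,4,5} → only 6 remains.
D5 = 5: row 5 has {1,4}; col 4 has {2,6}; box has {1,2,3,4,6} → only 5 remains.
A6 = 2: row 6 has {1,4,6}; col 1 has {3,4,5}; box has {4} → only 2 remains.
E6 = 3: row 6 has {1,2,4,6}; col 5 has {1,4,5,6}; box has {1,4,5,6} → only 3 remains.
C1 = 5: row 1 has {3}; col 3 has {1,2,3,4,6}; box has {2,6} → only 5 remains.
E1 = 2: row 1 has {3,5}; col 5 has {1,3,4,5,6}; box has {4,6} → only 2 remains.
F1 = 1: row 1 has {2,3,5}; col 6 has {4,6}; box has {2,4,6} → only 1 remains.
D2 = 3: row 2 has {1,2,4,6}; col 4 has {2,5,6}; box has {2,5,6} → only 3 remains.
F2 = 5: row 2 has {1,2,3,4,6}; col 6 has {1,4,6}; box has {1,2,4,6} → only 5 remains.

412365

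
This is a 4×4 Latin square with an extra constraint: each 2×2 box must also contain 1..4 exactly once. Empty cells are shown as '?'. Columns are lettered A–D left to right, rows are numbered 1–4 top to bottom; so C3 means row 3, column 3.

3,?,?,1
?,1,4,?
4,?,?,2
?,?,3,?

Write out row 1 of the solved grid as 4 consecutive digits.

C1 = 2: row 1 has {1,3}; col 3 has {3,4}; box has {1,4} → only 2 remains.
A2 = 2 (sole candidate).
D2 = 3 (sole candidate).
B3 = 3 (sole candidate).
C3 = 1 (sole candidate).
A4 = 1 (sole candidate).
B4 = 2 (sole candidate).
D4 = 4 (sole candidate).
B1 = 4: row 1 has {1,2,3}; col 2 has {1,2,3}; box has {1,2,3} → only 4 remains.

3421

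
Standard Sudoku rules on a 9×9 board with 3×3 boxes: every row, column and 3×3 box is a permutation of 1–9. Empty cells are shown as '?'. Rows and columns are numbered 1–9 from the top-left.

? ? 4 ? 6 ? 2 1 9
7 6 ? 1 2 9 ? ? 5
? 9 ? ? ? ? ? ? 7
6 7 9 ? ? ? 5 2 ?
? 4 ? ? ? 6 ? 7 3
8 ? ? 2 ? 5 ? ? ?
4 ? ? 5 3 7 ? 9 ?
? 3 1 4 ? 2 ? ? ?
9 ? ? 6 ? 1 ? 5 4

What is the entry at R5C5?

1

R6C2 = 1: row 6 has {2,5,8}; col 2 has {3,4,6,7,9}; box has {4,6,7,8,9} → only 1 remains.
R6C3 = 3: row 6 has {1,2,5,8}; col 3 has {1,4,9}; box has {1,4,6,7,8,9} → only 3 remains.
R6C9 = 6: row 6 has {1,2,3,5,8}; col 9 has {3,4,5,7,9}; box has {2,3,5,7} → only 6 remains.
R8C1 = 5: row 8 has {1,2,3,4}; col 1 has {4,6,7,8,9}; box has {1,3,4,9} → only 5 remains.
R8C9 = 8: row 8 has {1,2,3,4,5}; col 9 has {3,4,5,6,7,9}; box has {4,5,9} → only 8 remains.
R9C5 = 8: row 9 has {1,4,5,6,9}; col 5 has {2,3,6}; box has {1,2,3,4,5,6,7} → only 8 remains.
R1C1 = 3: row 1 has {1,2,4,6,9}; col 1 has {4,5,6,7,8,9}; box has {4,6,7,9} → only 3 remains.
R1C6 = 8: row 1 has {1,2,3,4,6,9}; col 6 has {1,2,5,6,7,9}; box has {1,2,6,9} → only 8 remains.
R2C3 = 8: row 2 has {1,2,5,6,7,9}; col 3 has {1,3,4,9}; box has {3,4,6,7,9} → only 8 remains.
R3C4 = 3: row 3 has {7,9}; col 4 has {1,2,4,5,6}; box has {1,2,6,8,9} → only 3 remains.
R3C6 = 4: row 3 has {3,7,9}; col 6 has {1,2,5,6,7,8,9}; box has {1,2,3,6,8,9} → only 4 remains.
R4C4 = 8: row 4 has {2,5,6,7,9}; col 4 has {1,2,3,4,5,6}; box has {2,5,6} → only 8 remains.
R4C6 = 3: row 4 has {2,5,6,7,8,9}; col 6 has {1,2,4,5,6,7,8,9}; box has {2,5,6,8} → only 3 remains.
R4C9 = 1: row 4 has {2,3,5,6,7,8,9}; col 9 has {3,4,5,6,7,8,9}; box has {2,3,5,6,7} → only 1 remains.
R5C1 = 2: row 5 has {3,4,6,7}; col 1 has {3,4,5,6,7,8,9}; box has {1,3,4,6,7,8,9} → only 2 remains.
R5C3 = 5: row 5 has {2,3,4,6,7}; col 3 has {1,3,4,8,9}; box has {1,2,3,4,6,7,8,9} → only 5 remains.
R5C4 = 9: row 5 has {2,3,4,5,6,7}; col 4 has {1,2,3,4,5,6,8}; box has {2,3,5,6,8} → only 9 remains.
R5C5 = 1: row 5 has {2,3,4,5,6,7,9}; col 5 has {2,3,6,8}; box has {2,3,5,6,8,9} → only 1 remains.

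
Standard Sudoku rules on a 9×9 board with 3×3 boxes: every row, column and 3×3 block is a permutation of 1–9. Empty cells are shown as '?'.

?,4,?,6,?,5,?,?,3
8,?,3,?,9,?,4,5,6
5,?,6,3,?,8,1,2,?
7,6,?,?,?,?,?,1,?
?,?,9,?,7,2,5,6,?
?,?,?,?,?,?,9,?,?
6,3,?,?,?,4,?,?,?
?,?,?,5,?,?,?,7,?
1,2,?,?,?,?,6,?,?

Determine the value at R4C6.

3

R3C5 = 4: row 3 has {1,2,3,5,6,8}; col 5 has {7,9}; box has {3,5,6,8,9} → only 4 remains.
R2C4 = 2: in row 2, 2 can only go here (every other open cell in that row sees a 2).
R1C5 = 1: row 1 has {3,4,5,6}; col 5 has {4,7,9}; box has {2,3,4,5,6,8,9} → only 1 remains.
R2C6 = 7: row 2 has {2,3,4,5,6,8,9}; col 6 has {2,4,5,8}; box has {1,2,3,4,5,6,8,9} → only 7 remains.
R2C2 = 1: row 2 has {2,3,4,5,6,7,8,9}; col 2 has {2,3,4,6}; box has {3,4,5,6,8} → only 1 remains.
R5C2 = 8: row 5 has {2,5,6,7,9}; col 2 has {1,2,3,4,6}; box has {6,7,9} → only 8 remains.
R5C9 = 4: row 5 has {2,5,6,7,8,9}; col 9 has {3,6}; box has {1,5,6,9} → only 4 remains.
R6C2 = 5: row 6 has {9}; col 2 has {1,2,3,4,6,8}; box has {6,7,8,9} → only 5 remains.
R8C2 = 9: row 8 has {5,7}; col 2 has {1,2,3,4,5,6,8}; box has {1,2,3,6} → only 9 remains.
R3C2 = 7: row 3 has {1,2,3,4,5,6,8}; col 2 has {1,2,3,4,5,6,8,9}; box has {1,3,4,5,6,8} → only 7 remains.
R3C9 = 9: row 3 has {1,2,3,4,5,6,7,8}; col 9 has {3,4,6}; box has {1,2,3,4,5,6} → only 9 remains.
R5C1 = 3: row 5 has {2,4,5,6,7,8,9}; col 1 has {1,5,6,7,8}; box has {5,6,7,8,9} → only 3 remains.
R5C4 = 1: row 5 has {2,3,4,5,6,7,8,9}; col 4 has {2,3,5,6}; box has {2,7} → only 1 remains.
R8C1 = 4: row 8 has {5,7,9}; col 1 has {1,3,5,6,7,8}; box has {1,2,3,6,9} → only 4 remains.
R8C3 = 8: row 8 has {4,5,7,9}; col 3 has {3,6,9}; box has {1,2,3,4,6,9} → only 8 remains.
R1C3 = 2: row 1 has {1,3,4,5,6}; col 3 has {3,6,8,9}; box has {1,3,4,5,6,7,8} → only 2 remains.
R1C8 = 8: row 1 has {1,2,3,4,5,6}; col 8 has {1,2,5,6,7}; box has {1,2,3,4,5,6,9} → only 8 remains.
R4C3 = 4: row 4 has {1,6,7}; col 3 has {2,3,6,8,9}; box has {3,5,6,7,8,9} → only 4 remains.
R6C1 = 2: row 6 has {5,9}; col 1 has {1,3,4,5,6,7,8}; box has {3,4,5,6,7,8,9} → only 2 remains.
R6C3 = 1: row 6 has {2,5,9}; col 3 has {2,3,4,6,8,9}; box has {2,3,4,5,6,7,8,9} → only 1 remains.
R6C8 = 3: row 6 has {1,2,5,9}; col 8 has {1,2,5,6,7,8}; box has {1,4,5,6,9} → only 3 remains.
R7C8 = 9: row 7 has {3,4,6}; col 8 has {1,2,3,5,6,7,8}; box has {6,7} → only 9 remains.
R9C8 = 4: row 9 has {1,2,6}; col 8 has {1,2,3,5,6,7,8,9}; box has {6,7,9} → only 4 remains.
R1C1 = 9: row 1 has {1,2,3,4,5,6,8}; col 1 has {1,2,3,4,5,6,7,8}; box has {1,2,3,4,5,6,7,8} → only 9 remains.
R1C7 = 7: row 1 has {1,2,3,4,5,6,8,9}; col 7 has {1,4,5,6,9}; box has {1,2,3,4,5,6,8,9} → only 7 remains.
R6C6 = 6: row 6 has {1,2,3,5,9}; col 6 has {2,4,5,7,8}; box has {1,2,7} → only 6 remains.
R6C5 = 8: row 6 has {1,2,3,5,6,9}; col 5 has {1,4,7,9}; box has {1,2,6,7} → only 8 remains.
R6C9 = 7: row 6 has {1,2,3,5,6,8,9}; col 9 has {3,4,6,9}; box has {1,3,4,5,6,9} → only 7 remains.
R7C5 = 2: row 7 has {3,4,6,9}; col 5 has {1,4,7,8,9}; box has {4,5} → only 2 remains.
R7C7 = 8: row 7 has {2,3,4,6,9}; col 7 has {1,4,5,6,7,9}; box has {4,6,7,9} → only 8 remains.
R9C5 = 3: row 9 has {1,2,4,6}; col 5 has {1,2,4,7,8,9}; box has {2,4,5} → only 3 remains.
R9C6 = 9: row 9 has {1,2,3,4,6}; col 6 has {2,4,5,6,7,8}; box has {2,3,4,5} → only 9 remains.
R9C9 = 5: row 9 has {1,2,3,4,6,9}; col 9 has {3,4,6,7,9}; box has {4,6,7,8,9} → only 5 remains.
R4C4 = 9: row 4 has {1,4,6,7}; col 4 has {1,2,3,5,6}; box has {1,2,6,7,8} → only 9 remains.
R4C5 = 5: row 4 has {1,4,6,7,9}; col 5 has {1,2,3,4,7,8,9}; box has {1,2,6,7,8,9} → only 5 remains.
R4C6 = 3: row 4 has {1,4,5,6,7,9}; col 6 has {2,4,5,6,7,8,9}; box has {1,2,5,6,7,8,9} → only 3 remains.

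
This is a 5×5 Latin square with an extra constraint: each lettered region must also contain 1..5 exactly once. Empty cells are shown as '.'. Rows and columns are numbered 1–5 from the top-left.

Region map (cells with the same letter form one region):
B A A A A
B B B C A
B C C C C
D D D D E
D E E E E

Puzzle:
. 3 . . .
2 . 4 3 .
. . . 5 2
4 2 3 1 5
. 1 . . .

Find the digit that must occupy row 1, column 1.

1

row 2, column 2 = 5 (sole candidate).
row 2, column 5 = 1 (sole candidate).
row 3, column 2 = 4 (sole candidate).
row 3, column 3 = 1 (sole candidate).
row 5, column 1 = 5 (sole candidate).
row 5, column 3 = 2 (sole candidate).
row 5, column 4 = 4 (sole candidate).
row 5, column 5 = 3 (sole candidate).
row 1, column 1 = 1: row 1 has {3}; col 1 has {2,4,5}; region has {2,4,5} → only 1 remains.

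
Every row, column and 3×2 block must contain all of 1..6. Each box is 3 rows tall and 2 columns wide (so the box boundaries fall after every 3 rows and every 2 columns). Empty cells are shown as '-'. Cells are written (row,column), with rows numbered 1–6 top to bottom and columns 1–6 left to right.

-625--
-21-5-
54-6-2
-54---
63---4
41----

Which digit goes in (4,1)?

2

(2,1) = 3 (sole candidate).
(2,4) = 4 (sole candidate).
(2,6) = 6 (sole candidate).
(3,3) = 3 (sole candidate).
(3,5) = 1 (sole candidate).
(4,1) = 2: row 4 has {4,5}; col 1 has {3,4,5,6}; box has {1,3,4,5,6} → only 2 remains.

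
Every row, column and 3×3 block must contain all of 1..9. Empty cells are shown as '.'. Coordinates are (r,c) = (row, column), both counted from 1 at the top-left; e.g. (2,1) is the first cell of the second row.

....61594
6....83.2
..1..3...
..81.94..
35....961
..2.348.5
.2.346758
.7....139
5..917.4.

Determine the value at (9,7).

2

(3,7) = 6 (sole candidate).
(3,9) = 7 (sole candidate).
(4,1) = 7 (sole candidate).
(4,2) = 6 (sole candidate).
(4,8) = 2 (sole candidate).
(4,9) = 3 (sole candidate).
(5,3) = 4 (sole candidate).
(5,6) = 2 (sole candidate).
(6,8) = 7 (sole candidate).
(7,3) = 9 (sole candidate).
(8,3) = 6 (sole candidate).
(8,6) = 5 (sole candidate).
(9,3) = 3 (sole candidate).
(9,7) = 2: row 9 has {1,3,4,5,7,9}; col 7 has {1,3,4,5,6,7,8,9}; box has {1,3,4,5,7,8,9} → only 2 remains.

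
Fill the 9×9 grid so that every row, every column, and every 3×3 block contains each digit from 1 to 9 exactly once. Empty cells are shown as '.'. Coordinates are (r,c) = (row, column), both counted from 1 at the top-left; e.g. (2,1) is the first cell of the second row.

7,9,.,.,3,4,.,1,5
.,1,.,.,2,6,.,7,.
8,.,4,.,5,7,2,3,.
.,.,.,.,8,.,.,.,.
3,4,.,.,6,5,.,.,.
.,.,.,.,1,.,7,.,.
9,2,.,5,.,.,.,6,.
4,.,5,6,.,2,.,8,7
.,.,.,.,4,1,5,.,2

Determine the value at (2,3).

3

(1,4) = 8: row 1 has {1,3,4,5,7,9}; col 4 has {5,6}; box has {2,3,4,5,6,7} → only 8 remains.
(1,7) = 6: row 1 has {1,3,4,5,7,8,9}; col 7 has {2,5,7}; box has {1,2,3,5,7} → only 6 remains.
(2,1) = 5: row 2 has {1,2,6,7}; col 1 has {3,4,7,8,9}; box has {1,4,7,8,9} → only 5 remains.
(2,3) = 3: row 2 has {1,2,5,6,7}; col 3 has {4,5}; box has {1,4,5,7,8,9} → only 3 remains.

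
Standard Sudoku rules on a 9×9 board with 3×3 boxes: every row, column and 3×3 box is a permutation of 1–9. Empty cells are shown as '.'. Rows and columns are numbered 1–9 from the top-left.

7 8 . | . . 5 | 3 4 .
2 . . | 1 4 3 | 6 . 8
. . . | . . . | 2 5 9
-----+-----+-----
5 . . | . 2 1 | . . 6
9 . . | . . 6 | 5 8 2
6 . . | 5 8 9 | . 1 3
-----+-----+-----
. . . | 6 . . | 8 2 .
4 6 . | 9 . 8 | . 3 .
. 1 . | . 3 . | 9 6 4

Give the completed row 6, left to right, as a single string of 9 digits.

624589713

row 1, column 4 = 2: row 1 has {3,4,5,7,8}; col 4 has {1,5,6,9}; box has {1,3,4,5} → only 2 remains.
row 1, column 9 = 1: row 1 has {2,3,4,5,7,8}; col 9 has {2,3,4,6,8,9}; box has {2,3,4,5,6,8,9} → only 1 remains.
row 2, column 8 = 7: row 2 has {1,2,3,4,6,8}; col 8 has {1,2,3,4,5,6,8}; box has {1,2,3,4,5,6,8,9} → only 7 remains.
row 3, column 6 = 7: row 3 has {2,5,9}; col 6 has {1,3,5,6,8,9}; box has {1,2,3,4,5} → only 7 remains.
row 4, column 8 = 9: row 4 has {1,2,5,6}; col 8 has {1,2,3,4,5,6,7,8}; box has {1,2,3,5,6,8} → only 9 remains.
row 5, column 5 = 7: row 5 has {2,5,6,8,9}; col 5 has {2,3,4,8}; box has {1,2,5,6,8,9} → only 7 remains.
row 7, column 1 = 3: row 7 has {2,6,8}; col 1 has {2,4,5,6,7,9}; box has {1,4,6} → only 3 remains.
row 7, column 6 = 4: row 7 has {2,3,6,8}; col 6 has {1,3,5,6,7,8,9}; box has {3,6,8,9} → only 4 remains.
row 9, column 1 = 8: row 9 has {1,3,4,6,9}; col 1 has {2,3,4,5,6,7,9}; box has {1,3,4,6} → only 8 remains.
row 9, column 4 = 7: row 9 has {1,3,4,6,8,9}; col 4 has {1,2,5,6,9}; box has {3,4,6,8,9} → only 7 remains.
row 9, column 6 = 2: row 9 has {1,3,4,6,7,8,9}; col 6 has {1,3,4,5,6,7,8,9}; box has {3,4,6,7,8,9} → only 2 remains.
row 3, column 1 = 1: row 3 has {2,5,7,9}; col 1 has {2,3,4,5,6,7,8,9}; box has {2,7,8} → only 1 remains.
row 3, column 4 = 8: row 3 has {1,2,5,7,9}; col 4 has {1,2,5,6,7,9}; box has {1,2,3,4,5,7} → only 8 remains.
row 3, column 5 = 6: row 3 has {1,2,5,7,8,9}; col 5 has {2,3,4,7,8}; box has {1,2,3,4,5,7,8} → only 6 remains.
row 9, column 3 = 5: row 9 has {1,2,3,4,6,7,8,9}; col 3 has {}; box has {1,3,4,6,8} → only 5 remains.
row 1, column 5 = 9: row 1 has {1,2,3,4,5,7,8}; col 5 has {2,3,4,6,7,8}; box has {1,2,3,4,5,6,7,8} → only 9 remains.
row 2, column 3 = 9: row 2 has {1,2,3,4,6,7,8}; col 3 has {5}; box has {1,2,7,8} → only 9 remains.
row 7, column 3 = 7: row 7 has {2,3,4,6,8}; col 3 has {5,9}; box has {1,3,4,5,6,8} → only 7 remains.
row 7, column 9 = 5: row 7 has {2,3,4,6,7,8}; col 9 has {1,2,3,4,6,8,9}; box has {2,3,4,6,8,9} → only 5 remains.
row 8, column 3 = 2: row 8 has {3,4,6,8,9}; col 3 has {5,7,9}; box has {1,3,4,5,6,7,8} → only 2 remains.
row 8, column 9 = 7: row 8 has {2,3,4,6,8,9}; col 9 has {1,2,3,4,5,6,8,9}; box has {2,3,4,5,6,8,9} → only 7 remains.
row 1, column 3 = 6: row 1 has {1,2,3,4,5,7,8,9}; col 3 has {2,5,7,9}; box has {1,2,7,8,9} → only 6 remains.
row 2, column 2 = 5: row 2 has {1,2,3,4,6,7,8,9}; col 2 has {1,6,8}; box has {1,2,6,7,8,9} → only 5 remains.
row 6, column 3 = 4: row 6 has {1,3,5,6,8,9}; col 3 has {2,5,6,7,9}; box has {5,6,9} → only 4 remains.
row 6, column 7 = 7: row 6 has {1,3,4,5,6,8,9}; col 7 has {2,3,5,6,8,9}; box has {1,2,3,5,6,8,9} → only 7 remains.
row 7, column 2 = 9: row 7 has {2,3,4,5,6,7,8}; col 2 has {1,5,6,8}; box has {1,2,3,4,5,6,7,8} → only 9 remains.
row 7, column 5 = 1: row 7 has {2,3,4,5,6,7,8,9}; col 5 has {2,3,4,6,7,8,9}; box has {2,3,4,6,7,8,9} → only 1 remains.
row 8, column 5 = 5: row 8 has {2,3,4,6,7,8,9}; col 5 has {1,2,3,4,6,7,8,9}; box has {1,2,3,4,6,7,8,9} → only 5 remains.
row 8, column 7 = 1: row 8 has {2,3,4,5,6,7,8,9}; col 7 has {2,3,5,6,7,8,9}; box has {2,3,4,5,6,7,8,9} → only 1 remains.
row 3, column 3 = 3: row 3 has {1,2,5,6,7,8,9}; col 3 has {2,4,5,6,7,9}; box has {1,2,5,6,7,8,9} → only 3 remains.
row 4, column 3 = 8: row 4 has {1,2,5,6,9}; col 3 has {2,3,4,5,6,7,9}; box has {4,5,6,9} → only 8 remains.
row 4, column 7 = 4: row 4 has {1,2,5,6,8,9}; col 7 has {1,2,3,5,6,7,8,9}; box has {1,2,3,5,6,7,8,9} → only 4 remains.
row 5, column 2 = 3: row 5 has {2,5,6,7,8,9}; col 2 has {1,5,6,8,9}; box has {4,5,6,8,9} → only 3 remains.
row 5, column 3 = 1: row 5 has {2,3,5,6,7,8,9}; col 3 has {2,3,4,5,6,7,8,9}; box has {3,4,5,6,8,9} → only 1 remains.
row 5, column 4 = 4: row 5 has {1,2,3,5,6,7,8,9}; col 4 has {1,2,5,6,7,8,9}; box has {1,2,5,6,7,8,9} → only 4 remains.
row 6, column 2 = 2: row 6 has {1,3,4,5,6,7,8,9}; col 2 has {1,3,5,6,8,9}; box has {1,3,4,5,6,8,9} → only 2 remains.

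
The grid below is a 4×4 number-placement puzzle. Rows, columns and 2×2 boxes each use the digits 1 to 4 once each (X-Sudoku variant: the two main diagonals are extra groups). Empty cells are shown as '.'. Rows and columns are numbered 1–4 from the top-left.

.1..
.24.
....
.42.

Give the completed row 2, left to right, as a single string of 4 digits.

R1C3 = 3 (sole candidate).
R1C4 = 2 (sole candidate).
R2C1 = 3: row 2 has {2,4}; col 1 has {}; box has {1,2} → only 3 remains.
R2C4 = 1: row 2 has {2,3,4}; col 4 has {2}; box has {2,3,4} → only 1 remains.

3241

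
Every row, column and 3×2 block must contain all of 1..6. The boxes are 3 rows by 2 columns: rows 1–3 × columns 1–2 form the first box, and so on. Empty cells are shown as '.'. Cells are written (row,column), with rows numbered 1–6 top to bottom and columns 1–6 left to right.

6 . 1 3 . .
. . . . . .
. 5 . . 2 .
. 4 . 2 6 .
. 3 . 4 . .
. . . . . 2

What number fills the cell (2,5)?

3

(1,2) = 2: row 1 has {1,3,6}; col 2 has {3,4,5}; box has {5,6} → only 2 remains.
(2,2) = 1: row 2 has {}; col 2 has {2,3,4,5}; box has {2,5,6} → only 1 remains.
(3,4) = 6: row 3 has {2,5}; col 4 has {2,3,4}; box has {1,3} → only 6 remains.
(6,2) = 6: row 6 has {2}; col 2 has {1,2,3,4,5}; box has {3,4} → only 6 remains.
(2,4) = 5: row 2 has {1}; col 4 has {2,3,4,6}; box has {1,3,6} → only 5 remains.
(3,3) = 4: row 3 has {2,5,6}; col 3 has {1}; box has {1,3,5,6} → only 4 remains.
(6,4) = 1: row 6 has {2,6}; col 4 has {2,3,4,5,6}; box has {2,4} → only 1 remains.
(2,3) = 2: row 2 has {1,5}; col 3 has {1,4}; box has {1,3,4,5,6} → only 2 remains.
(3,1) = 3: row 3 has {2,4,5,6}; col 1 has {6}; box has {1,2,5,6} → only 3 remains.
(3,6) = 1: row 3 has {2,3,4,5,6}; col 6 has {2}; box has {2} → only 1 remains.
(5,6) = 5: row 5 has {3,4}; col 6 has {1,2}; box has {2,6} → only 5 remains.
(6,1) = 5: row 6 has {1,2,6}; col 1 has {3,6}; box has {3,4,6} → only 5 remains.
(6,3) = 3: row 6 has {1,2,5,6}; col 3 has {1,2,4}; box has {1,2,4} → only 3 remains.
(6,5) = 4: row 6 has {1,2,3,5,6}; col 5 has {2,6}; box has {2,5,6} → only 4 remains.
(1,5) = 5: row 1 has {1,2,3,6}; col 5 has {2,4,6}; box has {1,2} → only 5 remains.
(1,6) = 4: row 1 has {1,2,3,5,6}; col 6 has {1,2,5}; box has {1,2,5} → only 4 remains.
(2,1) = 4: row 2 has {1,2,5}; col 1 has {3,5,6}; box has {1,2,3,5,6} → only 4 remains.
(2,5) = 3: row 2 has {1,2,4,5}; col 5 has {2,4,5,6}; box has {1,2,4,5} → only 3 remains.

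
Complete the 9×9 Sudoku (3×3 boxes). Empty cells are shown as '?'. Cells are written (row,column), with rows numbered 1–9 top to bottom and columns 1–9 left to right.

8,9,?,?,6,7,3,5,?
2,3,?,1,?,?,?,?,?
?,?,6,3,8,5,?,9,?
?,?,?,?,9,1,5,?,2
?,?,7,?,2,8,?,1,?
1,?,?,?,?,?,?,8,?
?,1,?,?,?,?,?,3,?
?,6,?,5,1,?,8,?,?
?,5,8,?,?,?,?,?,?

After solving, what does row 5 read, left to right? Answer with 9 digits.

(2,5) = 4 (sole candidate).
(2,6) = 9 (sole candidate).
(5,2) = 4: row 5 has {1,2,7,8}; col 2 has {1,3,5,6,9}; box has {1,7} → only 4 remains.
(5,4) = 6: row 5 has {1,2,4,7,8}; col 4 has {1,3,5}; box has {1,2,8,9} → only 6 remains.
(5,7) = 9: row 5 has {1,2,4,6,7,8}; col 7 has {3,5,8}; box has {1,2,5,8} → only 9 remains.
(5,9) = 3: row 5 has {1,2,4,6,7,8,9}; col 9 has {2}; box has {1,2,5,8,9} → only 3 remains.
(6,2) = 2 (sole candidate).
(7,5) = 7 (sole candidate).
(9,5) = 3 (sole candidate).
(1,4) = 2 (sole candidate).
(2,3) = 5 (sole candidate).
(3,2) = 7 (sole candidate).
(4,2) = 8 (sole candidate).
(4,3) = 3 (sole candidate).
(5,1) = 5: row 5 has {1,2,3,4,6,7,8,9}; col 1 has {1,2,8}; box has {1,2,3,4,7,8} → only 5 remains.

547628913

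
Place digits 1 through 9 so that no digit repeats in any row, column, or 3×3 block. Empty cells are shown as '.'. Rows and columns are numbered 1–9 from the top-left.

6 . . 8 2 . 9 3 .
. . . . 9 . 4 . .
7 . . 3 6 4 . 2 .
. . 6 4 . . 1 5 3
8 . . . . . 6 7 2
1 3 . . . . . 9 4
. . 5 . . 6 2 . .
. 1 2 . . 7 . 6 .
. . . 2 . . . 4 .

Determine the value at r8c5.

r6c3 = 7: row 6 has {1,3,4,9}; col 3 has {2,5,6}; box has {1,3,6,8} → only 7 remains.
r6c7 = 8: row 6 has {1,3,4,7,9}; col 7 has {1,2,4,6,9}; box has {1,2,3,4,5,6,7,9} → only 8 remains.
r3c7 = 5: row 3 has {2,3,4,6,7}; col 7 has {1,2,4,6,8,9}; box has {2,3,4,9} → only 5 remains.
r6c5 = 5: row 6 has {1,3,4,7,8,9}; col 5 has {2,6,9}; box has {4} → only 5 remains.
r6c6 = 2: row 6 has {1,3,4,5,7,8,9}; col 6 has {4,6,7}; box has {4,5} → only 2 remains.
r8c7 = 3: row 8 has {1,2,6,7}; col 7 has {1,2,4,5,6,8,9}; box has {2,4,6} → only 3 remains.
r9c7 = 7: row 9 has {2,4}; col 7 has {1,2,3,4,5,6,8,9}; box has {2,3,4,6} → only 7 remains.
r6c4 = 6: row 6 has {1,2,3,4,5,7,8,9}; col 4 has {2,3,4,8}; box has {2,4,5} → only 6 remains.
r1c9 = 7: in row 1, 7 can only go here (every other open cell in that row sees a 7).
r2c9 = 6: in row 2, 6 can only go here (every other open cell in that row sees a 6).
r2c4 = 7: in row 2, 7 can only go here (every other open cell in that row sees a 7).
r4c5 = 7: in row 4, 7 can only go here (every other open cell in that row sees a 7).
r4c6 = 8: in row 4, 8 can only go here (every other open cell in that row sees an 8).
r5c2 = 5: in row 5, 5 can only go here (every other open cell in that row sees a 5).
r1c2 = 4: row 1 has {2,3,6,7,8,9}; col 2 has {1,3,5}; box has {6,7} → only 4 remains.
r1c3 = 1: row 1 has {2,3,4,6,7,8,9}; col 3 has {2,5,6,7}; box has {4,6,7} → only 1 remains.
r1c6 = 5: row 1 has {1,2,3,4,6,7,8,9}; col 6 has {2,4,6,7,8}; box has {2,3,4,6,7,8,9} → only 5 remains.
r2c6 = 1: row 2 has {4,6,7,9}; col 6 has {2,4,5,6,7,8}; box has {2,3,4,5,6,7,8,9} → only 1 remains.
r2c8 = 8: row 2 has {1,4,6,7,9}; col 8 has {2,3,4,5,6,7,9}; box has {2,3,4,5,6,7,9} → only 8 remains.
r3c9 = 1: row 3 has {2,3,4,5,6,7}; col 9 has {2,3,4,6,7}; box has {2,3,4,5,6,7,8,9} → only 1 remains.
r7c8 = 1: row 7 has {2,5,6}; col 8 has {2,3,4,5,6,7,8,9}; box has {2,3,4,6,7} → only 1 remains.
r2c2 = 2: row 2 has {1,4,6,7,8,9}; col 2 has {1,3,4,5}; box has {1,4,6,7} → only 2 remains.
r2c3 = 3: row 2 has {1,2,4,6,7,8,9}; col 3 has {1,2,5,6,7}; box has {1,2,4,6,7} → only 3 remains.
r4c2 = 9: row 4 has {1,3,4,5,6,7,8}; col 2 has {1,2,3,4,5}; box has {1,3,5,6,7,8} → only 9 remains.
r5c3 = 4: row 5 has {2,5,6,7,8}; col 3 has {1,2,3,5,6,7}; box has {1,3,5,6,7,8,9} → only 4 remains.
r7c4 = 9: row 7 has {1,2,5,6}; col 4 has {2,3,4,6,7,8}; box has {2,6,7} → only 9 remains.
r7c9 = 8: row 7 has {1,2,5,6,9}; col 9 has {1,2,3,4,6,7}; box has {1,2,3,4,6,7} → only 8 remains.
r8c4 = 5: row 8 has {1,2,3,6,7}; col 4 has {2,3,4,6,7,8,9}; box has {2,6,7,9} → only 5 remains.
r8c9 = 9: row 8 has {1,2,3,5,6,7}; col 9 has {1,2,3,4,6,7,8}; box has {1,2,3,4,6,7,8} → only 9 remains.
r9c6 = 3: row 9 has {2,4,7}; col 6 has {1,2,4,5,6,7,8}; box has {2,5,6,7,9} → only 3 remains.
r9c9 = 5: row 9 has {2,3,4,7}; col 9 has {1,2,3,4,6,7,8,9}; box has {1,2,3,4,6,7,8,9} → only 5 remains.
r2c1 = 5: row 2 has {1,2,3,4,6,7,8,9}; col 1 has {1,6,7,8}; box has {1,2,3,4,6,7} → only 5 remains.
r3c2 = 8: row 3 has {1,2,3,4,5,6,7}; col 2 has {1,2,3,4,5,9}; box has {1,2,3,4,5,6,7} → only 8 remains.
r3c3 = 9: row 3 has {1,2,3,4,5,6,7,8}; col 3 has {1,2,3,4,5,6,7}; box has {1,2,3,4,5,6,7,8} → only 9 remains.
r4c1 = 2: row 4 has {1,3,4,5,6,7,8,9}; col 1 has {1,5,6,7,8}; box has {1,3,4,5,6,7,8,9} → only 2 remains.
r5c4 = 1: row 5 has {2,4,5,6,7,8}; col 4 has {2,3,4,5,6,7,8,9}; box has {2,4,5,6,7,8} → only 1 remains.
r5c5 = 3: row 5 has {1,2,4,5,6,7,8}; col 5 has {2,5,6,7,9}; box has {1,2,4,5,6,7,8} → only 3 remains.
r5c6 = 9: row 5 has {1,2,3,4,5,6,7,8}; col 6 has {1,2,3,4,5,6,7,8}; box has {1,2,3,4,5,6,7,8} → only 9 remains.
r7c2 = 7: row 7 has {1,2,5,6,8,9}; col 2 has {1,2,3,4,5,8,9}; box has {1,2,5} → only 7 remains.
r7c5 = 4: row 7 has {1,2,5,6,7,8,9}; col 5 has {2,3,5,6,7,9}; box has {2,3,5,6,7,9} → only 4 remains.
r8c1 = 4: row 8 has {1,2,3,5,6,7,9}; col 1 has {1,2,5,6,7,8}; box has {1,2,5,7} → only 4 remains.
r8c5 = 8: row 8 has {1,2,3,4,5,6,7,9}; col 5 has {2,3,4,5,6,7,9}; box has {2,3,4,5,6,7,9} → only 8 remains.

8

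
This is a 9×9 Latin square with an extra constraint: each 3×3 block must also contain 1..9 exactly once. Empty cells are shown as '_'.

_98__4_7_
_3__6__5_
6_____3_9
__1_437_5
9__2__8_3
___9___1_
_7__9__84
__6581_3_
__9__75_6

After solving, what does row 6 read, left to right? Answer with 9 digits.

r6c9 = 2: row 6 has {1,9}; col 9 has {3,4,5,6,9}; box has {1,3,5,7,8} → only 2 remains.
r8c9 = 7 (sole candidate).
r9c8 = 2 (sole candidate).
r1c9 = 1 (sole candidate).
r2c9 = 8 (sole candidate).
r3c8 = 4 (sole candidate).
r5c8 = 6 (sole candidate).
r6c7 = 4: row 6 has {1,2,9}; col 7 has {3,5,7,8}; box has {1,2,3,5,6,7,8} → only 4 remains.
r7c7 = 1 (sole candidate).
r8c7 = 9 (sole candidate).
r9c5 = 3 (sole candidate).
r1c4 = 3 (sole candidate).
r2c7 = 2 (sole candidate).
r4c8 = 9 (sole candidate).
r5c6 = 5 (sole candidate).
r6c5 = 7: row 6 has {1,2,4,9}; col 5 has {3,4,6,8,9}; box has {2,3,4,5,9} → only 7 remains.
r7c4 = 6 (sole candidate).
r7c6 = 2 (sole candidate).
r9c4 = 4 (sole candidate).
r1c7 = 6 (sole candidate).
r2c6 = 9 (sole candidate).
r3c6 = 8 (sole candidate).
r4c4 = 8 (sole candidate).
r5c2 = 4 (sole candidate).
r5c3 = 7 (sole candidate).
r5c5 = 1 (sole candidate).
r6c6 = 6: row 6 has {1,2,4,7,9}; col 6 has {1,2,3,4,5,7,8,9}; box has {1,2,3,4,5,7,8,9} → only 6 remains.
r8c2 = 2 (sole candidate).
r2c3 = 4 (sole candidate).
r4c1 = 2 (sole candidate).
r4c2 = 6 (sole candidate).
r8c1 = 4 (sole candidate).
r1c1 = 5 (sole candidate).
r1c5 = 2 (sole candidate).
r3c2 = 1 (sole candidate).
r3c3 = 2 (sole candidate).
r3c4 = 7 (sole candidate).
r3c5 = 5 (sole candidate).
r7c1 = 3 (sole candidate).
r7c3 = 5 (sole candidate).
r9c2 = 8 (sole candidate).
r2c1 = 7 (sole candidate).
r2c4 = 1 (sole candidate).
r6c1 = 8: row 6 has {1,2,4,6,7,9}; col 1 has {2,3,4,5,6,7,9}; box has {1,2,4,6,7,9} → only 8 remains.
r6c2 = 5: row 6 has {1,2,4,6,7,8,9}; col 2 has {1,2,3,4,6,7,8,9}; box has {1,2,4,6,7,8,9} → only 5 remains.
r6c3 = 3: row 6 has {1,2,4,5,6,7,8,9}; col 3 has {1,2,4,5,6,7,8,9}; box has {1,2,4,5,6,7,8,9} → only 3 remains.

853976412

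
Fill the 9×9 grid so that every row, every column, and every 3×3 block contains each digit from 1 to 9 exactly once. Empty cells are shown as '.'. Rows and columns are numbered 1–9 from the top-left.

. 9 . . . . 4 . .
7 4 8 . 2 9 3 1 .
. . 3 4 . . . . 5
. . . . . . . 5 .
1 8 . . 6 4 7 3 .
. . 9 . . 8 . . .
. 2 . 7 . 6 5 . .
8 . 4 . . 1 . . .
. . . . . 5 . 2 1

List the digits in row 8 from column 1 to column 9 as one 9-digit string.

854291673

r2c9 = 6: row 2 has {1,2,3,4,7,8,9}; col 9 has {1,5}; box has {1,3,4,5} → only 6 remains.
r3c6 = 7: row 3 has {3,4,5}; col 6 has {1,4,5,6,8,9}; box has {2,4,9} → only 7 remains.
r7c3 = 1: row 7 has {2,5,6,7}; col 3 has {3,4,8,9}; box has {2,4,8} → only 1 remains.
r1c6 = 3: row 1 has {4,9}; col 6 has {1,4,5,6,7,8,9}; box has {2,4,7,9} → only 3 remains.
r2c4 = 5: row 2 has {1,2,3,4,6,7,8,9}; col 4 has {4,7}; box has {2,3,4,7,9} → only 5 remains.
r4c6 = 2: row 4 has {5}; col 6 has {1,3,4,5,6,7,8,9}; box has {4,6,8} → only 2 remains.
r5c4 = 9: row 5 has {1,3,4,6,7,8}; col 4 has {4,5,7}; box has {2,4,6,8} → only 9 remains.
r5c9 = 2: row 5 has {1,3,4,6,7,8,9}; col 9 has {1,5,6}; box has {3,5,7} → only 2 remains.
r6c9 = 4: row 6 has {8,9}; col 9 has {1,2,5,6}; box has {2,3,5,7} → only 4 remains.
r5c3 = 5: row 5 has {1,2,3,4,6,7,8,9}; col 3 has {1,3,4,8,9}; box has {1,8,9} → only 5 remains.
r6c8 = 6: row 6 has {4,8,9}; col 8 has {1,2,3,5}; box has {2,3,4,5,7} → only 6 remains.
r6c7 = 1: row 6 has {4,6,8,9}; col 7 has {3,4,5,7}; box has {2,3,4,5,6,7} → only 1 remains.
r6c4 = 3: row 6 has {1,4,6,8,9}; col 4 has {4,5,7,9}; box has {2,4,6,8,9} → only 3 remains.
r8c4 = 2: row 8 has {1,4,8}; col 4 has {3,4,5,7,9}; box has {1,5,6,7} → only 2 remains.
r9c4 = 8: row 9 has {1,2,5}; col 4 has {2,3,4,5,7,9}; box has {1,2,5,6,7} → only 8 remains.
r4c4 = 1: row 4 has {2,5}; col 4 has {2,3,4,5,7,8,9}; box has {2,3,4,6,8,9} → only 1 remains.
r4c5 = 7: row 4 has {1,2,5}; col 5 has {2,6}; box has {1,2,3,4,6,8,9} → only 7 remains.
r6c1 = 2: row 6 has {1,3,4,6,8,9}; col 1 has {1,7,8}; box has {1,5,8,9} → only 2 remains.
r6c2 = 7: row 6 has {1,2,3,4,6,8,9}; col 2 has {2,4,8,9}; box has {1,2,5,8,9} → only 7 remains.
r6c5 = 5: row 6 has {1,2,3,4,6,7,8,9}; col 5 has {2,6,7}; box has {1,2,3,4,6,7,8,9} → only 5 remains.
r1c4 = 6: row 1 has {3,4,9}; col 4 has {1,2,3,4,5,7,8,9}; box has {2,3,4,5,7,9} → only 6 remains.
r3c1 = 6: row 3 has {3,4,5,7}; col 1 has {1,2,7,8}; box has {3,4,7,8,9} → only 6 remains.
r3c2 = 1: row 3 has {3,4,5,6,7}; col 2 has {2,4,7,8,9}; box has {3,4,6,7,8,9} → only 1 remains.
r3c5 = 8: row 3 has {1,3,4,5,6,7}; col 5 has {2,5,6,7}; box has {2,3,4,5,6,7,9} → only 8 remains.
r3c8 = 9: row 3 has {1,3,4,5,6,7,8}; col 8 has {1,2,3,5,6}; box has {1,3,4,5,6} → only 9 remains.
r4c3 = 6: row 4 has {1,2,5,7}; col 3 has {1,3,4,5,8,9}; box has {1,2,5,7,8,9} → only 6 remains.
r8c8 = 7: row 8 has {1,2,4,8}; col 8 has {1,2,3,5,6,9}; box has {1,2,5} → only 7 remains.
r9c3 = 7: row 9 has {1,2,5,8}; col 3 has {1,3,4,5,6,8,9}; box has {1,2,4,8} → only 7 remains.
r1c1 = 5: row 1 has {3,4,6,9}; col 1 has {1,2,6,7,8}; box has {1,3,4,6,7,8,9} → only 5 remains.
r1c3 = 2: row 1 has {3,4,5,6,9}; col 3 has {1,3,4,5,6,7,8,9}; box has {1,3,4,5,6,7,8,9} → only 2 remains.
r1c5 = 1: row 1 has {2,3,4,5,6,9}; col 5 has {2,5,6,7,8}; box has {2,3,4,5,6,7,8,9} → only 1 remains.
r1c8 = 8: row 1 has {1,2,3,4,5,6,9}; col 8 has {1,2,3,5,6,7,9}; box has {1,3,4,5,6,9} → only 8 remains.
r1c9 = 7: row 1 has {1,2,3,4,5,6,8,9}; col 9 has {1,2,4,5,6}; box has {1,3,4,5,6,8,9} → only 7 remains.
r3c7 = 2: row 3 has {1,3,4,5,6,7,8,9}; col 7 has {1,3,4,5,7}; box has {1,3,4,5,6,7,8,9} → only 2 remains.
r4c2 = 3: row 4 has {1,2,5,6,7}; col 2 has {1,2,4,7,8,9}; box has {1,2,5,6,7,8,9} → only 3 remains.
r7c8 = 4: row 7 has {1,2,5,6,7}; col 8 has {1,2,3,5,6,7,8,9}; box has {1,2,5,7} → only 4 remains.
r9c2 = 6: row 9 has {1,2,5,7,8}; col 2 has {1,2,3,4,7,8,9}; box has {1,2,4,7,8} → only 6 remains.
r9c7 = 9: row 9 has {1,2,5,6,7,8}; col 7 has {1,2,3,4,5,7}; box has {1,2,4,5,7} → only 9 remains.
r4c1 = 4: row 4 has {1,2,3,5,6,7}; col 1 has {1,2,5,6,7,8}; box has {1,2,3,5,6,7,8,9} → only 4 remains.
r4c7 = 8: row 4 has {1,2,3,4,5,6,7}; col 7 has {1,2,3,4,5,7,9}; box has {1,2,3,4,5,6,7} → only 8 remains.
r4c9 = 9: row 4 has {1,2,3,4,5,6,7,8}; col 9 has {1,2,4,5,6,7}; box has {1,2,3,4,5,6,7,8} → only 9 remains.
r8c2 = 5: row 8 has {1,2,4,7,8}; col 2 has {1,2,3,4,6,7,8,9}; box has {1,2,4,6,7,8} → only 5 remains.
r8c7 = 6: row 8 has {1,2,4,5,7,8}; col 7 has {1,2,3,4,5,7,8,9}; box has {1,2,4,5,7,9} → only 6 remains.
r8c9 = 3: row 8 has {1,2,4,5,6,7,8}; col 9 has {1,2,4,5,6,7,9}; box has {1,2,4,5,6,7,9} → only 3 remains.
r9c1 = 3: row 9 has {1,2,5,6,7,8,9}; col 1 has {1,2,4,5,6,7,8}; box has {1,2,4,5,6,7,8} → only 3 remains.
r9c5 = 4: row 9 has {1,2,3,5,6,7,8,9}; col 5 has {1,2,5,6,7,8}; box has {1,2,5,6,7,8} → only 4 remains.
r7c1 = 9: row 7 has {1,2,4,5,6,7}; col 1 has {1,2,3,4,5,6,7,8}; box has {1,2,3,4,5,6,7,8} → only 9 remains.
r7c5 = 3: row 7 has {1,2,4,5,6,7,9}; col 5 has {1,2,4,5,6,7,8}; box has {1,2,4,5,6,7,8} → only 3 remains.
r7c9 = 8: row 7 has {1,2,3,4,5,6,7,9}; col 9 has {1,2,3,4,5,6,7,9}; box has {1,2,3,4,5,6,7,9} → only 8 remains.
r8c5 = 9: row 8 has {1,2,3,4,5,6,7,8}; col 5 has {1,2,3,4,5,6,7,8}; box has {1,2,3,4,5,6,7,8} → only 9 remains.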